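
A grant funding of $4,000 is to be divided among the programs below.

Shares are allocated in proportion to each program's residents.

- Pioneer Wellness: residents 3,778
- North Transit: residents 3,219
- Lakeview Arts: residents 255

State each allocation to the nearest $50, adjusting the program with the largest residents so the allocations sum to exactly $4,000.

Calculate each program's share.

Residents total: 3,778 + 3,219 + 255 = 7,252.
Pro-rata amounts: Pioneer Wellness 2,083.84; North Transit 1,775.51; Lakeview Arts 140.65.
Rounded to nearest $50: Pioneer Wellness $2,100; North Transit $1,800; Lakeview Arts $150. Sum = $4,050.
Difference $4,000 − $4,050 = −$50 applied to largest residents (Pioneer Wellness): Pioneer Wellness becomes $2,050.

Pioneer Wellness: $2,050; North Transit: $1,800; Lakeview Arts: $150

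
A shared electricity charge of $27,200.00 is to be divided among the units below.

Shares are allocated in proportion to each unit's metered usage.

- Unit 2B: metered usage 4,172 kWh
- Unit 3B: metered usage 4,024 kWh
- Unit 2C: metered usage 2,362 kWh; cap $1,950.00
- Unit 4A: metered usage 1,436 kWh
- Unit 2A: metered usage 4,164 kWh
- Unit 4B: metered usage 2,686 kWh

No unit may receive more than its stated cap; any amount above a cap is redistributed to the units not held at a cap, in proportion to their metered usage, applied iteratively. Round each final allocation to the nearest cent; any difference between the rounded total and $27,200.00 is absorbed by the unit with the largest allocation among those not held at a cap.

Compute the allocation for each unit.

Metered usage total: 18,844.
Pro-rata shares before constraints: Unit 2B 6,021.9911; Unit 3B 5,808.3634; Unit 2C 3,409.3823; Unit 4A 2,072.7659; Unit 2A 6,010.4436; Unit 4B 3,877.0537.
Capped: Unit 2C ($1,950.00); balance $25,250.00 reallocated over remaining metered usage 16,482.
Redistributed shares: Unit 2B 6,391.3967 → $6,391.40; Unit 3B 6,164.6645 → $6,164.66; Unit 4A 2,199.9151 → $2,199.92; Unit 2A 6,379.1409 → $6,379.14; Unit 4B 4,114.8829 → $4,114.88.

Unit 2B: $6,391.40 · Unit 3B: $6,164.66 · Unit 2C: $1,950.00 · Unit 4A: $2,199.92 · Unit 2A: $6,379.14 · Unit 4B: $4,114.88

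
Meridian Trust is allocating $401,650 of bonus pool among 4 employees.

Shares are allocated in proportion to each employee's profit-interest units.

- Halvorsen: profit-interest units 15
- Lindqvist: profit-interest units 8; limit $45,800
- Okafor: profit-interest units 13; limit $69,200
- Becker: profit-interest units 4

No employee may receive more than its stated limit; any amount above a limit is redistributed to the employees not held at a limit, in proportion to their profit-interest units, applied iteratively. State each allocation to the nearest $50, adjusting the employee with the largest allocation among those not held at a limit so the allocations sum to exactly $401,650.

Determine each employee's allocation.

Halvorsen: $226,300; Lindqvist: $45,800; Okafor: $69,200; Becker: $60,350

Profit-interest units total: 40.
Unconstrained shares: Halvorsen 150,618.75; Lindqvist 80,330.00; Okafor 130,536.25; Becker 40,165.00.
Held at cap: Lindqvist ($45,800), Okafor ($69,200); remaining pool $286,650 reallocated over remaining profit-interest units 19.
Redistributed shares: Halvorsen 226,302.63 → $226,300; Becker 60,347.37 → $60,350.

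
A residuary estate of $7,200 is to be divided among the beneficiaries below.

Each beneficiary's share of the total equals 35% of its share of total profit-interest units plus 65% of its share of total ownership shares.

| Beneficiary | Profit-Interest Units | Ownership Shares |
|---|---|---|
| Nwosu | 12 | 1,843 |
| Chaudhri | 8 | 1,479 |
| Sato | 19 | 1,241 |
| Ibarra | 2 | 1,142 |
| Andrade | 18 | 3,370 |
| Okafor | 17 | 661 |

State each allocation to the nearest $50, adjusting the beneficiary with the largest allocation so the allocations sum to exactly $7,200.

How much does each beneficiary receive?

Totals — profit-interest units 76, ownership shares 9,736.
Combined weights (35% profit-interest units + 65% ownership shares): Nwosu 0.1783; Chaudhri 0.1356; Sato 0.1704; Ibarra 0.0855; Andrade 0.3079; Okafor 0.1224.
Proportional shares: Nwosu 1,283.81; Chaudhri 976.20; Sato 1,226.54; Ibarra 615.26; Andrade 2,216.77; Okafor 881.42.
At nearest $50: Nwosu $1,300; Chaudhri $1,000; Sato $1,250; Ibarra $600; Andrade $2,200; Okafor $900. Sum = $7,250.
Difference $7,200 − $7,250 = −$50 applied to largest allocation (Andrade): Andrade becomes $2,150.

Nwosu: $1,300 | Chaudhri: $1,000 | Sato: $1,250 | Ibarra: $600 | Andrade: $2,150 | Okafor: $900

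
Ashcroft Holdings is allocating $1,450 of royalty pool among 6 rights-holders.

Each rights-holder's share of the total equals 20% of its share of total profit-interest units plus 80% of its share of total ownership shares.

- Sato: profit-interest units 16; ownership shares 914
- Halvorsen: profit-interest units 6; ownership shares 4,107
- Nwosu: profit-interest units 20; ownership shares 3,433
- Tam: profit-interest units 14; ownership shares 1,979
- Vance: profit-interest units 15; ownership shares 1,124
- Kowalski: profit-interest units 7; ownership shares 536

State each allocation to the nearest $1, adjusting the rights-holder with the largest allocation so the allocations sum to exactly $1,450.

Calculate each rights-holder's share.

Sato: $147 · Halvorsen: $416 · Nwosu: $404 · Tam: $242 · Vance: $164 · Kowalski: $77

Totals — profit-interest units 78, ownership shares 12,093.
Composite weights (20% profit-interest units + 80% ownership shares): Sato 0.1015; Halvorsen 0.2871; Nwosu 0.2784; Tam 0.1668; Vance 0.1128; Kowalski 0.0534.
Unrounded shares: Sato 147.16; Halvorsen 416.26; Nwosu 403.66; Tam 241.88; Vance 163.59; Kowalski 77.44.
After rounding ($1): Sato $147; Halvorsen $416; Nwosu $404; Tam $242; Vance $164; Kowalski $77. Sum = $1,450.
Rounded total matches; no reconciliation needed.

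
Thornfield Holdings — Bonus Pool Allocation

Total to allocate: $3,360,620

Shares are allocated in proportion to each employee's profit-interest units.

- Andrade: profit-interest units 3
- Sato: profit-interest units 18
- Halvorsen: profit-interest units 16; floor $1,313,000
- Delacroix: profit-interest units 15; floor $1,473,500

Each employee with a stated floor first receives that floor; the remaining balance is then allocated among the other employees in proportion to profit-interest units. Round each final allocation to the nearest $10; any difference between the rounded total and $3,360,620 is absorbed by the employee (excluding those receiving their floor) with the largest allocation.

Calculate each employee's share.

Minimums first: Halvorsen $1,313,000; Delacroix $1,473,500. Residual $574,120.
Residual split over remaining profit-interest units 21: Andrade 82,017.14 → $82,020; Sato 492,102.86 → $492,100.

Andrade: $82,020; Sato: $492,100; Halvorsen: $1,313,000; Delacroix: $1,473,500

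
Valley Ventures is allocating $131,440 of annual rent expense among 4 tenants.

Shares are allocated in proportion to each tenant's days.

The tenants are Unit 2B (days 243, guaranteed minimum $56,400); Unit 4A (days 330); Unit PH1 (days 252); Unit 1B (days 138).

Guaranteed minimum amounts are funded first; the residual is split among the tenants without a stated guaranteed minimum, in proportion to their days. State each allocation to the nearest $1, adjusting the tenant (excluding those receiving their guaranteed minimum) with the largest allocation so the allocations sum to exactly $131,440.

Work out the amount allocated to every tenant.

Unit 2B: $56,400 · Unit 4A: $34,393 · Unit PH1: $26,264 · Unit 1B: $14,383

Minimums first: Unit 2B $56,400. Balance $75,040.
Balance split over remaining days 720: Unit 4A 34,393.33 → $34,393; Unit PH1 26,264.00 → $26,264; Unit 1B 14,382.67 → $14,383.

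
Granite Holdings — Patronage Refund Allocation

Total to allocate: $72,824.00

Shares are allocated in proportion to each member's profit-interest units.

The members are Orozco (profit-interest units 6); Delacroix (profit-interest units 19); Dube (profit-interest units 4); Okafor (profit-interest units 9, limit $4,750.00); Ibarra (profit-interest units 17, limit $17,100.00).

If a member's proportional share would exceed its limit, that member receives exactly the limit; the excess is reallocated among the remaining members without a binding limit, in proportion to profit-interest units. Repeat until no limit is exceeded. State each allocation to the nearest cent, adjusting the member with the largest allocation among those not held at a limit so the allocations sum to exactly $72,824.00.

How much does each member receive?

Orozco: $10,546.34; Delacroix: $33,396.76; Dube: $7,030.90; Okafor: $4,750.00; Ibarra: $17,100.00

Combined profit-interest units = 55.
Pro-rata shares before constraints: Orozco 7,944.4364; Delacroix 25,157.3818; Dube 5,296.2909; Okafor 11,916.6545; Ibarra 22,509.2364.
Held at cap: Okafor ($4,750.00), Ibarra ($17,100.00); residual $50,974.00 reallocated over remaining profit-interest units 29.
Shares after redistribution: Orozco 10,546.3448 → $10,546.34; Delacroix 33,396.7586 → $33,396.76; Dube 7,030.8966 → $7,030.90.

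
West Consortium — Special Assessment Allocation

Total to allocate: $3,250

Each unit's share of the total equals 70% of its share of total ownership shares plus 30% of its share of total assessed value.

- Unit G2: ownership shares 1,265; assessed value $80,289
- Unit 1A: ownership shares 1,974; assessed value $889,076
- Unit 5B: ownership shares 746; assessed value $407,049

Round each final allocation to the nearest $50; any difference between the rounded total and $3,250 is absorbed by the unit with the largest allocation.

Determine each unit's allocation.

Unit G2: $800 · Unit 1A: $1,750 · Unit 5B: $700

Ownership shares total 3,985; assessed value total 1,376,414.
Blended shares (70% ownership shares + 30% assessed value): Unit G2 0.2397; Unit 1A 0.5405; Unit 5B 0.2198.
Pro-rata amounts: Unit G2 779.05; Unit 1A 1,756.73; Unit 5B 714.22.
After rounding ($50): Unit G2 $800; Unit 1A $1,750; Unit 5B $700. Sum = $3,250.
No rounding difference to absorb.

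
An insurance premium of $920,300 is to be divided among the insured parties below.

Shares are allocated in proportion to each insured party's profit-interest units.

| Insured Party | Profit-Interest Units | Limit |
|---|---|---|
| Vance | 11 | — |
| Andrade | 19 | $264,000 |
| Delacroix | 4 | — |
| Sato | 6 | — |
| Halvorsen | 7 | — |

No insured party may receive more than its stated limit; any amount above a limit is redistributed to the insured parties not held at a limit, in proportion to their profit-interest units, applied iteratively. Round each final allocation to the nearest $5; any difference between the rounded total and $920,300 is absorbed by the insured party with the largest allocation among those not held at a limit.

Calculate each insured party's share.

Sum of profit-interest units: 47.
Pro-rata shares before constraints: Vance 215,389.36; Andrade 372,036.17; Delacroix 78,323.40; Sato 117,485.11; Halvorsen 137,065.96.
Held at cap: Andrade ($264,000); remaining pool $656,300 reallocated over remaining profit-interest units 28.
Redistributed shares: Vance 257,832.14 → $257,830; Delacroix 93,757.14 → $93,755; Sato 140,635.71 → $140,635; Halvorsen 164,075.00 → $164,075.
Rounding difference +$5 applied to Vance → $257,835.

Vance: $257,835 · Andrade: $264,000 · Delacroix: $93,755 · Sato: $140,635 · Halvorsen: $164,075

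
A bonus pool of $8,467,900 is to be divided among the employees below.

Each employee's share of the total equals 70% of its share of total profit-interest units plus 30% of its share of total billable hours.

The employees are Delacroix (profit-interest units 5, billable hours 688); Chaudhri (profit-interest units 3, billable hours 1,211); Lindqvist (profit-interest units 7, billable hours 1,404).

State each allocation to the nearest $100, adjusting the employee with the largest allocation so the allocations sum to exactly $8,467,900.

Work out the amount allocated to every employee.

Delacroix: $2,505,000 · Chaudhri: $2,116,900 · Lindqvist: $3,846,000

Totals — profit-interest units 15, billable hours 3,303.
Combined weights (70% profit-interest units + 30% billable hours): Delacroix 0.2958; Chaudhri 0.2500; Lindqvist 0.4542.
Raw shares: Delacroix 2,504,990.94; Chaudhri 2,116,898.09; Lindqvist 3,846,010.97.
Rounded to nearest $100: Delacroix $2,505,000; Chaudhri $2,116,900; Lindqvist $3,846,000. Sum = $8,467,900.
Rounded total matches; no reconciliation needed.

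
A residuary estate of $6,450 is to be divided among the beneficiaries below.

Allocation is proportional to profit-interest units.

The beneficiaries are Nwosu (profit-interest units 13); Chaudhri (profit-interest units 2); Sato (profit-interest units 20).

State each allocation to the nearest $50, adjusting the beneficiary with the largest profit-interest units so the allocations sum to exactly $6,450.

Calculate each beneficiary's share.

Total profit-interest units = 13 + 2 + 20 = 35.
Proportional shares: Nwosu 2,395.71; Chaudhri 368.57; Sato 3,685.71.
Rounded to nearest $50: Nwosu $2,400; Chaudhri $350; Sato $3,700. Sum = $6,450.
Sum already equals the total — no adjustment.

Nwosu: $2,400 | Chaudhri: $350 | Sato: $3,700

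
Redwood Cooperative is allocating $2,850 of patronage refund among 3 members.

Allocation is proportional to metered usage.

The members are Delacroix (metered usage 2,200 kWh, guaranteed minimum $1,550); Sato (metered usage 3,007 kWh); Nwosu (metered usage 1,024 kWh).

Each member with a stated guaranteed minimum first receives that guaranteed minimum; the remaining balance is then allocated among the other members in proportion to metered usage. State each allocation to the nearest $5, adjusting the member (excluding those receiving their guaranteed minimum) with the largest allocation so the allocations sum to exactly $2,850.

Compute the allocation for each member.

Minimums first: Delacroix $1,550. Residual $1,300.
Residual split over remaining metered usage 4,031: Sato 969.76 → $970; Nwosu 330.24 → $330.

Delacroix: $1,550; Sato: $970; Nwosu: $330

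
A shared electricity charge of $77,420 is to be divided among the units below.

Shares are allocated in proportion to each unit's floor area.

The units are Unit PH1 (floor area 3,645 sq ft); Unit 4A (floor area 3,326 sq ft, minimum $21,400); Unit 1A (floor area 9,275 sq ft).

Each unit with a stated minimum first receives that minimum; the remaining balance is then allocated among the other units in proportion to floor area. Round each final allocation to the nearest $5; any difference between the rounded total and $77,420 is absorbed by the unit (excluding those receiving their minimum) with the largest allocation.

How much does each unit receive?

Unit PH1: $15,805 · Unit 4A: $21,400 · Unit 1A: $40,215

Guaranteed amounts: Unit 4A $21,400. Balance $56,020.
Balance split over remaining floor area 12,920: Unit PH1 15,804.40 → $15,805; Unit 1A 40,215.60 → $40,215.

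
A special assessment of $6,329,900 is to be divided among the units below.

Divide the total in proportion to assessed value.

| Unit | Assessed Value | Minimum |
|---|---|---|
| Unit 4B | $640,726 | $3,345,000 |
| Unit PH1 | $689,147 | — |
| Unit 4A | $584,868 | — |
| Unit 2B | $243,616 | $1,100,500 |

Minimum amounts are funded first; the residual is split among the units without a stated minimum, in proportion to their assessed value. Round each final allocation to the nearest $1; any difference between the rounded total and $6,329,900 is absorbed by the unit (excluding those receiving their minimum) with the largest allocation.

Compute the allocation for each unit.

Unit 4B: $3,345,000 | Unit PH1: $1,019,320 | Unit 4A: $865,080 | Unit 2B: $1,100,500

Fund the minimums — Unit 4B $3,345,000; Unit 2B $1,100,500. Residual $1,884,400.
Residual split over remaining assessed value 1,274,015: Unit PH1 1,019,319.72 → $1,019,320; Unit 4A 865,080.28 → $865,080.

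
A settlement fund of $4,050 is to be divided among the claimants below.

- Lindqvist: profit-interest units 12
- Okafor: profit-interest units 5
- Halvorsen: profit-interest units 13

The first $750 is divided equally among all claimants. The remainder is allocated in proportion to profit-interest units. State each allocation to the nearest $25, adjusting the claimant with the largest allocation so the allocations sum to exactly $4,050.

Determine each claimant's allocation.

Lindqvist: $1,575; Okafor: $800; Halvorsen: $1,675

First tranche $750 split equally: $250 each.
Remainder $3,300 by profit-interest units (total 30): Lindqvist 1,320.00 → $1,325; Okafor 550.00 → $550; Halvorsen 1,430.00 → $1,425.
Totals: Lindqvist $250 + $1,325 = $1,575; Okafor $250 + $550 = $800; Halvorsen $250 + $1,425 = $1,675.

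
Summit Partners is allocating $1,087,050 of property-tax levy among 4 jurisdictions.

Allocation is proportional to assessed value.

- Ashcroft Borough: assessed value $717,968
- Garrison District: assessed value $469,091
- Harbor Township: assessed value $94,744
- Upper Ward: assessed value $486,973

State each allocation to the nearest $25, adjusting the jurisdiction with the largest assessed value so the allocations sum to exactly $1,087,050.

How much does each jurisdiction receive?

Ashcroft Borough: $441,250 | Garrison District: $288,300 | Harbor Township: $58,225 | Upper Ward: $299,275

Assessed value total: 717,968 + 469,091 + 94,744 + 486,973 = 1,768,776.
Unrounded shares: Ashcroft Borough 441,247.01; Garrison District 288,292.79; Harbor Township 58,227.53; Upper Ward 299,282.67.
At nearest $25: Ashcroft Borough $441,250; Garrison District $288,300; Harbor Township $58,225; Upper Ward $299,275. Sum = $1,087,050.
Sum already equals the total — no adjustment.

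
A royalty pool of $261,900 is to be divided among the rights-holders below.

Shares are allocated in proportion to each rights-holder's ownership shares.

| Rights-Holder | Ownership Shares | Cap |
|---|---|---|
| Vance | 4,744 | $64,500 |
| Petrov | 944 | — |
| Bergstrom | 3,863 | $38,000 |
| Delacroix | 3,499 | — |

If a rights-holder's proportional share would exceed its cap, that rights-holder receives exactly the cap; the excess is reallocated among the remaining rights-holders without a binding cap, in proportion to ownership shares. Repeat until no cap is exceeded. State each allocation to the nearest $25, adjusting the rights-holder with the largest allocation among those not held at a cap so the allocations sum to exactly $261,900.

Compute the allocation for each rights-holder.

Vance: $64,500; Petrov: $33,875; Bergstrom: $38,000; Delacroix: $125,525

Combined ownership shares = 13,050.
Unconstrained shares: Vance 95,207.17; Petrov 18,945.10; Bergstrom 77,526.41; Delacroix 70,221.31.
Cap binds for Vance ($64,500), Bergstrom ($38,000); remaining pool $159,400 reallocated over remaining ownership shares 4,443.
Shares after redistribution: Petrov 33,867.57 → $33,875; Delacroix 125,532.43 → $125,525.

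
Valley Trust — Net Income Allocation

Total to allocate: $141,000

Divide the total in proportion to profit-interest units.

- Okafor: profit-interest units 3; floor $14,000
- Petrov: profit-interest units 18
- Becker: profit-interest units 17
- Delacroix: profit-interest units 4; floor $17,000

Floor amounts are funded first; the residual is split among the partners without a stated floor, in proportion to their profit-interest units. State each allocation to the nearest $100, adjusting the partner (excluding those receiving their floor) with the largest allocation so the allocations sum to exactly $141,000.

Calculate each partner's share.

Okafor: $14,000 · Petrov: $56,600 · Becker: $53,400 · Delacroix: $17,000

Guaranteed amounts: Okafor $14,000; Delacroix $17,000. Residual $110,000.
Residual split over remaining profit-interest units 35: Petrov 56,571.43 → $56,600; Becker 53,428.57 → $53,400.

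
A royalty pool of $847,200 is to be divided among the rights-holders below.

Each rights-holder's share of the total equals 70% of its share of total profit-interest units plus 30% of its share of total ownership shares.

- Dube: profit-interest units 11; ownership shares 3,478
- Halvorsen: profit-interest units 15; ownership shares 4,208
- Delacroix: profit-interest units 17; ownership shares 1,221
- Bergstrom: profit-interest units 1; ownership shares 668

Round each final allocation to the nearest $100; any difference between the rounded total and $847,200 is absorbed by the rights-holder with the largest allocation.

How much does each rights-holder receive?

Totals — profit-interest units 44, ownership shares 9,575.
Composite weights (70% profit-interest units + 30% ownership shares): Dube 0.2840; Halvorsen 0.3705; Delacroix 0.3087; Bergstrom 0.0368.
Proportional shares: Dube 240,580.47; Halvorsen 313,870.41; Delacroix 261,539.47; Bergstrom 31,209.66.
At nearest $100: Dube $240,600; Halvorsen $313,900; Delacroix $261,500; Bergstrom $31,200. Sum = $847,200.
Sum already equals the total — no adjustment.

Dube: $240,600 · Halvorsen: $313,900 · Delacroix: $261,500 · Bergstrom: $31,200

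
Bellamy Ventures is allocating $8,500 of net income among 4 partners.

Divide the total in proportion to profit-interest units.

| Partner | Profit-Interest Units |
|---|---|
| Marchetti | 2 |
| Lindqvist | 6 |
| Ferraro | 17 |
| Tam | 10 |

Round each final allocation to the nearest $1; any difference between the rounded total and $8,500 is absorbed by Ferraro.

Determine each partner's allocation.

Marchetti: $486; Lindqvist: $1,457; Ferraro: $4,128; Tam: $2,429

Total profit-interest units = 35.
Raw shares: Marchetti 2/35 × $8,500 = 485.71; Lindqvist 6/35 × $8,500 = 1,457.14; Ferraro 17/35 × $8,500 = 4,128.57; Tam 10/35 × $8,500 = 2,428.57.
After rounding ($1): Marchetti $486; Lindqvist $1,457; Ferraro $4,129; Tam $2,429. Sum = $8,501.
Difference $8,500 − $8,501 = −$1 applied to Ferraro: Ferraro becomes $4,128.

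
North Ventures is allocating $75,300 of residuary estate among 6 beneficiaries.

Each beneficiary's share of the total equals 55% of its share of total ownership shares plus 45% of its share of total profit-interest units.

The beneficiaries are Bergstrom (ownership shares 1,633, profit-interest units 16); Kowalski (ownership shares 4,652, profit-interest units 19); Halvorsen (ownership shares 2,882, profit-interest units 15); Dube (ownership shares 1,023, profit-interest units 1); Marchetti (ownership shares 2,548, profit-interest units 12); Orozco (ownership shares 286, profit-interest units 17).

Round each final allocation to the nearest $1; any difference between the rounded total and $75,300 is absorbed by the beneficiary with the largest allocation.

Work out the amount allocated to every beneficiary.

Ownership shares total 13,024; profit-interest units total 80.
Blended shares (55% ownership shares + 45% profit-interest units): Bergstrom 0.1590; Kowalski 0.3033; Halvorsen 0.2061; Dube 0.0488; Marchetti 0.1751; Orozco 0.1077.
Proportional shares: Bergstrom 11,969.77; Kowalski 22,840.58; Halvorsen 15,517.91; Dube 3,676.60; Marchetti 13,185.13; Orozco 8,110.01.
Rounded to nearest $1: Bergstrom $11,970; Kowalski $22,841; Halvorsen $15,518; Dube $3,677; Marchetti $13,185; Orozco $8,110. Sum = $75,301.
Difference $75,300 − $75,301 = −$1 applied to largest allocation (Kowalski): Kowalski becomes $22,840.

Bergstrom: $11,970 · Kowalski: $22,840 · Halvorsen: $15,518 · Dube: $3,677 · Marchetti: $13,185 · Orozco: $8,110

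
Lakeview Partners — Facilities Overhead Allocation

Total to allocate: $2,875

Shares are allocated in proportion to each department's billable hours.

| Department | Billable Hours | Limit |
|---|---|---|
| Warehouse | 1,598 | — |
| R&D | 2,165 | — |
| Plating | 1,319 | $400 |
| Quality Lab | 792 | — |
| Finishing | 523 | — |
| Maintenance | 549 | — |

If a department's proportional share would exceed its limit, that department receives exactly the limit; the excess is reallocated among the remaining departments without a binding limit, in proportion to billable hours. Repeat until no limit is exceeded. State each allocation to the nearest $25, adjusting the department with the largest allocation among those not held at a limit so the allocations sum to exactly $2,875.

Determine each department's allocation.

Total billable hours = 6,946.
Proportional shares (ignoring caps): Warehouse 661.42; R&D 896.11; Plating 545.94; Quality Lab 327.81; Finishing 216.47; Maintenance 227.24.
Capped: Plating ($400); remaining pool $2,475 reallocated over remaining billable hours 5,627.
Remaining shares: Warehouse 702.87 → $700; R&D 952.26 → $950; Quality Lab 348.36 → $350; Finishing 230.04 → $225; Maintenance 241.47 → $250.

Warehouse: $700; R&D: $950; Plating: $400; Quality Lab: $350; Finishing: $225; Maintenance: $250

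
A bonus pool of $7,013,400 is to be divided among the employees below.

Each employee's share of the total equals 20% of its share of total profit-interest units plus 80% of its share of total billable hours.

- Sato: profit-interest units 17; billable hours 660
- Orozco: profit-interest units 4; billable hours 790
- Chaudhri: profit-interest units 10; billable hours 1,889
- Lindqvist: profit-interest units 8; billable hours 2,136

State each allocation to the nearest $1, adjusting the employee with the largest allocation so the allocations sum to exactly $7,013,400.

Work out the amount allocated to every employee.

Totals — profit-interest units 39, billable hours 5,475.
Composite weights (20% profit-interest units + 80% billable hours): Sato 0.1836; Orozco 0.1359; Chaudhri 0.3273; Lindqvist 0.3531.
Pro-rata amounts: Sato 1,287,785.38; Orozco 953,447.96; Chaudhri 2,295,488.04; Lindqvist 2,476,678.62.
Rounded to nearest $1: Sato $1,287,785; Orozco $953,448; Chaudhri $2,295,488; Lindqvist $2,476,679. Sum = $7,013,400.
No rounding difference to absorb.

Sato: $1,287,785 | Orozco: $953,448 | Chaudhri: $2,295,488 | Lindqvist: $2,476,679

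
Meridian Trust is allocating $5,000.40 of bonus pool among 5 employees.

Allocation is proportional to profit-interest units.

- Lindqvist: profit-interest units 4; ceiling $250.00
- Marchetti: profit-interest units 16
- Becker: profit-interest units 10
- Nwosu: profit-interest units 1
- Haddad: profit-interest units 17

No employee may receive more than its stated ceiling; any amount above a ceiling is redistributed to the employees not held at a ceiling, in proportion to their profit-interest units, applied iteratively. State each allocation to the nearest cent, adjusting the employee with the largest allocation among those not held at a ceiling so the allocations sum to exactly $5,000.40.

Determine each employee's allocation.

Profit-interest units total: 48.
Pro-rata shares before constraints: Lindqvist 416.7000; Marchetti 1,666.8000; Becker 1,041.7500; Nwosu 104.1750; Haddad 1,770.9750.
Capped: Lindqvist ($250.00); residual $4,750.40 reallocated over remaining profit-interest units 44.
Remaining shares: Marchetti 1,727.4182 → $1,727.42; Becker 1,079.6364 → $1,079.64; Nwosu 107.9636 → $107.96; Haddad 1,835.3818 → $1,835.38.

Lindqvist: $250.00; Marchetti: $1,727.42; Becker: $1,079.64; Nwosu: $107.96; Haddad: $1,835.38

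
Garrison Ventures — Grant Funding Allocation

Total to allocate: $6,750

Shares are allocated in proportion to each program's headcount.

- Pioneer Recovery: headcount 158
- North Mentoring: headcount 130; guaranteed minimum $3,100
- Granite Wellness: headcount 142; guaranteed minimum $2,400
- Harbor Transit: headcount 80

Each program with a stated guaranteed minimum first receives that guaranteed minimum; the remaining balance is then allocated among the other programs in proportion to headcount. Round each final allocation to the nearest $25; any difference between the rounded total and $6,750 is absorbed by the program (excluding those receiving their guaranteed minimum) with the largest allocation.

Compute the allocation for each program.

Pioneer Recovery: $825 | North Mentoring: $3,100 | Granite Wellness: $2,400 | Harbor Transit: $425

Guaranteed amounts: North Mentoring $3,100; Granite Wellness $2,400. Remaining pool $1,250.
Remaining pool split over remaining headcount 238: Pioneer Recovery 829.83 → $825; Harbor Transit 420.17 → $425.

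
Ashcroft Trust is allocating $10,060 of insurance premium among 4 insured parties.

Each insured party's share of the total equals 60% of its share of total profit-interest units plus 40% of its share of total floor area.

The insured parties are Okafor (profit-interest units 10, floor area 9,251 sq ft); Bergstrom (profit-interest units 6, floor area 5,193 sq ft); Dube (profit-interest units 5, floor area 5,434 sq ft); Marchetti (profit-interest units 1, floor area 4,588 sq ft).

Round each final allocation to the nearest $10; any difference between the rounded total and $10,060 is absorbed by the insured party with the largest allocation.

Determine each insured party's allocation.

Totals — profit-interest units 22, floor area 24,466.
Combined weights (60% profit-interest units + 40% floor area): Okafor 0.4240; Bergstrom 0.2485; Dube 0.2252; Marchetti 0.1023.
Raw shares: Okafor 4,265.18; Bergstrom 2,500.29; Dube 2,265.57; Marchetti 1,028.97.
After rounding ($10): Okafor $4,270; Bergstrom $2,500; Dube $2,270; Marchetti $1,030. Sum = $10,070.
Difference $10,060 − $10,070 = −$10 applied to largest allocation (Okafor): Okafor becomes $4,260.

Okafor: $4,260; Bergstrom: $2,500; Dube: $2,270; Marchetti: $1,030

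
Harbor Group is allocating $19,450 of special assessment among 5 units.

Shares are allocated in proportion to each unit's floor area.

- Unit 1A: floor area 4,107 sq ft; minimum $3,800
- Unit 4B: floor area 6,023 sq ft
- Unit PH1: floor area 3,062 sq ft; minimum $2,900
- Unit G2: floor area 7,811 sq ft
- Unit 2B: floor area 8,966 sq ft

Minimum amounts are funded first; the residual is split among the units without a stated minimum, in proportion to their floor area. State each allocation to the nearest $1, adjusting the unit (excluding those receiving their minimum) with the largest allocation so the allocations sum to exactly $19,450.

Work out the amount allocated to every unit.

Unit 1A: $3,800 · Unit 4B: $3,368 · Unit PH1: $2,900 · Unit G2: $4,368 · Unit 2B: $5,014

Fund the minimums — Unit 1A $3,800; Unit PH1 $2,900. Remaining pool $12,750.
Remaining pool split over remaining floor area 22,800: Unit 4B 3,368.12 → $3,368; Unit G2 4,367.99 → $4,368; Unit 2B 5,013.88 → $5,014.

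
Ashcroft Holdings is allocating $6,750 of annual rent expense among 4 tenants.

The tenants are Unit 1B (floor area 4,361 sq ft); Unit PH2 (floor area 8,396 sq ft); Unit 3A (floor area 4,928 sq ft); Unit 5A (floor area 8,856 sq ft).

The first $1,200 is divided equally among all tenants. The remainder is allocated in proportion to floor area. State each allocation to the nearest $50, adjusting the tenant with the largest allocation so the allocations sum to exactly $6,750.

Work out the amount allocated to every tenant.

Unit 1B: $1,200 · Unit PH2: $2,050 · Unit 3A: $1,350 · Unit 5A: $2,150

$1,200 shared equally gives $300 per tenant.
Remainder $5,550 by floor area (total 26,541): Unit 1B 911.93 → $900; Unit PH2 1,755.69 → $1,750; Unit 3A 1,030.50 → $1,050; Unit 5A 1,851.88 → $1,850.
Totals: Unit 1B $300 + $900 = $1,200; Unit PH2 $300 + $1,750 = $2,050; Unit 3A $300 + $1,050 = $1,350; Unit 5A $300 + $1,850 = $2,150.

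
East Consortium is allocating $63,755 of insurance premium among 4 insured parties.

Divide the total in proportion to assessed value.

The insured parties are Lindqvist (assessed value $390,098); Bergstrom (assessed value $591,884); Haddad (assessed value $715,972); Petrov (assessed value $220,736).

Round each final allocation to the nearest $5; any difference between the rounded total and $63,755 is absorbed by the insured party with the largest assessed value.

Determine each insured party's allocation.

Sum of assessed value: 390,098 + 591,884 + 715,972 + 220,736 = 1,918,690.
Raw shares: Lindqvist 12,962.33; Bergstrom 19,667.36; Haddad 23,790.60; Petrov 7,334.70.
After rounding ($5): Lindqvist $12,960; Bergstrom $19,665; Haddad $23,790; Petrov $7,335. Sum = $63,750.
Difference $63,755 − $63,750 = +$5 applied to largest assessed value (Haddad): Haddad becomes $23,795.

Lindqvist: $12,960 | Bergstrom: $19,665 | Haddad: $23,795 | Petrov: $7,335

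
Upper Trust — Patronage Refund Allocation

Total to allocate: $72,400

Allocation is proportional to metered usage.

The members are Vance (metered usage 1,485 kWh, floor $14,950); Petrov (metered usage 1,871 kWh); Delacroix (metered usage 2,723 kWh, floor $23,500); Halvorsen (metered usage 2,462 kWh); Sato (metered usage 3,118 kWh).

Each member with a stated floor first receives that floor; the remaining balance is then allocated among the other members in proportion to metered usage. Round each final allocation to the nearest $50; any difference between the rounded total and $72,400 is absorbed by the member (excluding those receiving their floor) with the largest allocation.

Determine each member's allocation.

Guaranteed amounts: Vance $14,950; Delacroix $23,500. Residual $33,950.
Residual split over remaining metered usage 7,451: Petrov 8,525.09 → $8,550; Halvorsen 11,217.94 → $11,200; Sato 14,206.97 → $14,200.

Vance: $14,950; Petrov: $8,550; Delacroix: $23,500; Halvorsen: $11,200; Sato: $14,200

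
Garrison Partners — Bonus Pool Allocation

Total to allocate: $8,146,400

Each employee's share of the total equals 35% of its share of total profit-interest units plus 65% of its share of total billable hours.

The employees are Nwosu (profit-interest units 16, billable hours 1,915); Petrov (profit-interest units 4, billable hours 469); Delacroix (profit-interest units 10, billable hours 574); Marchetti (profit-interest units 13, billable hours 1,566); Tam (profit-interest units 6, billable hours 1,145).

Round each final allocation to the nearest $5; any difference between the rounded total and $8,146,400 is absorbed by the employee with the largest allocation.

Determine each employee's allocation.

Nwosu: $2,719,735 | Petrov: $670,825 | Delacroix: $1,118,035 | Marchetti: $2,219,180 | Tam: $1,418,625

Profit-interest units total 49; billable hours total 5,669.
Blended shares (35% profit-interest units + 65% billable hours): Nwosu 0.3339; Petrov 0.0823; Delacroix 0.1372; Marchetti 0.2724; Tam 0.1741.
Unrounded shares: Nwosu 2,719,733.21; Petrov 670,826.26; Delacroix 1,118,033.51; Marchetti 2,219,182.17; Tam 1,418,624.85.
Rounded to nearest $5: Nwosu $2,719,735; Petrov $670,825; Delacroix $1,118,035; Marchetti $2,219,180; Tam $1,418,625. Sum = $8,146,400.
Sum already equals the total — no adjustment.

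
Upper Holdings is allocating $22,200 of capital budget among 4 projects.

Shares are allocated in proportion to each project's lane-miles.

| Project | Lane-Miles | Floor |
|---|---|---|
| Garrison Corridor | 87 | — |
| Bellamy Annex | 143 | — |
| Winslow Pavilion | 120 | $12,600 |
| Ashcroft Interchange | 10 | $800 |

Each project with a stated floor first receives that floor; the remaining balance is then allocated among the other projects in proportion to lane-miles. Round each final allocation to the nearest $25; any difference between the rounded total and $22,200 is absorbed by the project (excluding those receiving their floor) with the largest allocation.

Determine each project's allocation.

Guaranteed amounts: Winslow Pavilion $12,600; Ashcroft Interchange $800. Balance $8,800.
Balance split over remaining lane-miles 230: Garrison Corridor 3,328.70 → $3,325; Bellamy Annex 5,471.30 → $5,475.

Garrison Corridor: $3,325 | Bellamy Annex: $5,475 | Winslow Pavilion: $12,600 | Ashcroft Interchange: $800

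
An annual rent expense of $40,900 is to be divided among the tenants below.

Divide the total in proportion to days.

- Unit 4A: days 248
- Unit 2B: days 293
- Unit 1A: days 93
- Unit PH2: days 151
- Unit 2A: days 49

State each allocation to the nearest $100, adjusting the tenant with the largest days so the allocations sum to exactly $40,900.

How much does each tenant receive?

Sum of days: 834.
Proportional shares: Unit 4A 248/834 × $40,900 = 12,162.11; Unit 2B 293/834 × $40,900 = 14,368.94; Unit 1A 93/834 × $40,900 = 4,560.79; Unit PH2 151/834 × $40,900 = 7,405.16; Unit 2A 49/834 × $40,900 = 2,403.00.
After rounding ($100): Unit 4A $12,200; Unit 2B $14,400; Unit 1A $4,600; Unit PH2 $7,400; Unit 2A $2,400. Sum = $41,000.
Difference $40,900 − $41,000 = −$100 applied to largest days (Unit 2B): Unit 2B becomes $14,300.

Unit 4A: $12,200 | Unit 2B: $14,300 | Unit 1A: $4,600 | Unit PH2: $7,400 | Unit 2A: $2,400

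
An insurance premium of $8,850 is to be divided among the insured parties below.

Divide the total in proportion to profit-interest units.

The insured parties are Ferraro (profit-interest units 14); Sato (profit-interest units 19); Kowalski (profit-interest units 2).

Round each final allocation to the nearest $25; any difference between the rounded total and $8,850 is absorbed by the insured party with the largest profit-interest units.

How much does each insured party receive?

Sum of profit-interest units: 14 + 19 + 2 = 35.
Unrounded shares: Ferraro 3,540.00; Sato 4,804.29; Kowalski 505.71.
At nearest $25: Ferraro $3,550; Sato $4,800; Kowalski $500. Sum = $8,850.
Sum already equals the total — no adjustment.

Ferraro: $3,550; Sato: $4,800; Kowalski: $500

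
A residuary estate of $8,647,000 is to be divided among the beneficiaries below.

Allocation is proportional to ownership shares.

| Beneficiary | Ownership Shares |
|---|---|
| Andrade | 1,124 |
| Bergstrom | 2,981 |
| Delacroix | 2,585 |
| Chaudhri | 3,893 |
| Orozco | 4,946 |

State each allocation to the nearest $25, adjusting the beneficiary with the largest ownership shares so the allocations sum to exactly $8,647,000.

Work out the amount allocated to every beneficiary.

Andrade: $625,875 · Bergstrom: $1,659,900 · Delacroix: $1,439,400 · Chaudhri: $2,167,725 · Orozco: $2,754,100

Total ownership shares = 1,124 + 2,981 + 2,585 + 3,893 + 4,946 = 15,529.
Proportional shares: Andrade 625,875.97; Bergstrom 1,659,907.72; Delacroix 1,439,403.37; Chaudhri 2,167,735.91; Orozco 2,754,077.02.
Rounded to nearest $25: Andrade $625,875; Bergstrom $1,659,900; Delacroix $1,439,400; Chaudhri $2,167,725; Orozco $2,754,075. Sum = $8,646,975.
Difference $8,647,000 − $8,646,975 = +$25 applied to largest ownership shares (Orozco): Orozco becomes $2,754,100.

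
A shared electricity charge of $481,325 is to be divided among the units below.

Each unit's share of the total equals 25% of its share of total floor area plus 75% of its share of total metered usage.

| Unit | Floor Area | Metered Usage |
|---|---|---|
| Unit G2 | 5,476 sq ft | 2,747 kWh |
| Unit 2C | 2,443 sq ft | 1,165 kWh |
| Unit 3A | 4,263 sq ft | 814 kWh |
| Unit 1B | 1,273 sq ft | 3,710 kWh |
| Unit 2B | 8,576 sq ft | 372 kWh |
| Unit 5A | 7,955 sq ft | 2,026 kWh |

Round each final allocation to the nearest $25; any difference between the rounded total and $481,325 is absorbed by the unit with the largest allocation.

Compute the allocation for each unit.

Totals — floor area 29,986, metered usage 10,834.
Composite weights (25% floor area + 75% metered usage): Unit G2 0.2358; Unit 2C 0.1010; Unit 3A 0.0919; Unit 1B 0.2674; Unit 2B 0.0973; Unit 5A 0.2066.
Proportional shares: Unit G2 113,505.99; Unit 2C 48,621.87; Unit 3A 44,229.90; Unit 1B 128,727.31; Unit 2B 46,809.96; Unit 5A 99,429.96.
Rounded to nearest $25: Unit G2 $113,500; Unit 2C $48,625; Unit 3A $44,225; Unit 1B $128,725; Unit 2B $46,800; Unit 5A $99,425. Sum = $481,300.
Difference $481,325 − $481,300 = +$25 applied to largest allocation (Unit 1B): Unit 1B becomes $128,750.

Unit G2: $113,500; Unit 2C: $48,625; Unit 3A: $44,225; Unit 1B: $128,750; Unit 2B: $46,800; Unit 5A: $99,425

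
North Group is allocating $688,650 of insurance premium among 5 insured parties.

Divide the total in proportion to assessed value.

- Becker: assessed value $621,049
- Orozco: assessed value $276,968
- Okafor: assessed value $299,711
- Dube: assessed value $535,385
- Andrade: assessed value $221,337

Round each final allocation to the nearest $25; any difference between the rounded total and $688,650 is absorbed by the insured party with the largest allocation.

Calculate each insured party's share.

Becker: $218,800 · Orozco: $97,600 · Okafor: $105,600 · Dube: $188,650 · Andrade: $78,000

Combined assessed value = 1,954,450.
Raw shares: Becker 621,049/1,954,450 × $688,650 = 218,826.47; Orozco 276,968/1,954,450 × $688,650 = 97,589.61; Okafor 299,711/1,954,450 × $688,650 = 105,603.10; Dube 535,385/1,954,450 × $688,650 = 188,642.78; Andrade 221,337/1,954,450 × $688,650 = 77,988.04.
After rounding ($25): Becker $218,825; Orozco $97,600; Okafor $105,600; Dube $188,650; Andrade $78,000. Sum = $688,675.
Difference $688,650 − $688,675 = −$25 applied to largest allocation (Becker): Becker becomes $218,800.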